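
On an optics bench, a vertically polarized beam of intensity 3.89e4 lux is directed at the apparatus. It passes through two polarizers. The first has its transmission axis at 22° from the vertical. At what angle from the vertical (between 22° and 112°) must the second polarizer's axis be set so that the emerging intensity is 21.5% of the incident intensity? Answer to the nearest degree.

θ ≈ 82°

I₁ = I₀ cos²(22° − 0°) = I₀ cos²(22°) = 0.8597 I₀.
Need I₂/I₀ = 0.215, so cos²(θ − 22°) = 0.215 / 0.8597 = 0.2501.
θ − 22° = arccos(√0.2501) = 60.0°, giving θ ≈ 22 + 60.0 = 82.0°.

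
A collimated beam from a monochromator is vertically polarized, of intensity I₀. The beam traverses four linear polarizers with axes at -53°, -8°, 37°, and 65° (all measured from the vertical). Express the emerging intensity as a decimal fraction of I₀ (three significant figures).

I₁ = I₀ cos²(-53° − 0°) = I₀ cos²(53°) = 0.3622 I₀.
I₂ = I₁ cos²(-8° + 53°) = 0.3622 I₀ · cos²(45°) = 0.1811 I₀.
I₃ = I₂ cos²(37° + 8°) = 0.1811 I₀ · cos²(45°) = 0.09055 I₀.
I₄ = I₃ cos²(65° − 37°) = 0.09055 I₀ · cos²(28°) = 0.07059 I₀.
Transmitted fraction = 0.07059.

≈ 0.0706 I₀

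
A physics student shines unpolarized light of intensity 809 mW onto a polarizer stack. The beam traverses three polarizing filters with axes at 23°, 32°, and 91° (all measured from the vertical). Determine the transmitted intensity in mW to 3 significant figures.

I ≈ 105 mW

Unpolarized light through the first polarizer → I₁ = 809 mW/2 = 404.5 mW, polarized at 23°.
I₂ = I₁ · cos²(9°) = 404.5 · 0.9755 = 394.6 mW.
I₃ = I₂ · cos²(59°) = 394.6 · 0.2653 = 104.7 mW.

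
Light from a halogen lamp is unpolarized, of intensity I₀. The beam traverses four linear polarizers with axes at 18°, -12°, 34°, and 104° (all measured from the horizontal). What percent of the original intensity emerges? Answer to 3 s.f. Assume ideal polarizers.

≈ 2.12%

Unpolarized light through the first polarizer → I₁ = ½ I₀, now polarized at 18°.
I₂ = I₁ cos²(-12° − 18°) = 0.5 I₀ · cos²(30°) = 0.375 I₀.
I₃ = I₂ cos²(34° + 12°) = 0.375 I₀ · cos²(46°) = 0.181 I₀.
I₄ = I₃ cos²(104° − 34°) = 0.181 I₀ · cos²(70°) = 0.02117 I₀.
That is 2.117% of the incident intensity.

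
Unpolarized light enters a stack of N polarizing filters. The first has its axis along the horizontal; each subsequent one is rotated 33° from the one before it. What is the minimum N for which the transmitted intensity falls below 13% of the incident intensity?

First polarizer halves the unpolarized light: factor 1/2.
Each further stage multiplies by cos²(33°) = 0.7034.
After N polarizers: T = 0.5·0.7034^(N−1). Require T < 0.13 ⇒ N−1 > ln(0.13/0.5)/ln(0.7034) = 3.83, so N−1 ≥ 4 and N = 5.
Check: N=5 gives T = 0.1224 < 0.13; N=4 gives T = 0.174.

N = 5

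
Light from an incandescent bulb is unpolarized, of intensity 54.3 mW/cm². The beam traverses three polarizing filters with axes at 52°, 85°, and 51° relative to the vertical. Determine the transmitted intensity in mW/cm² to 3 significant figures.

I ≈ 13.1 mW/cm²

Unpolarized light through the first polarizer → I₁ = 54.3 mW/cm²/2 = 27.15 mW/cm², polarized at 52°.
I₂ = I₁ · cos²(33°) = 27.15 · 0.7034 = 19.1 mW/cm².
I₃ = I₂ · cos²(34°) = 19.1 · 0.6873 = 13.13 mW/cm².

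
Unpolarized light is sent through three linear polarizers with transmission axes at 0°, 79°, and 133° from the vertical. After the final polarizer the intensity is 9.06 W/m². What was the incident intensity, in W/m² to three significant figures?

Unpolarized light through the first polarizer → I₁ = ½ I₀, now polarized at 0°.
I₂ = I₁ cos²(79° − 0°) = 0.5 I₀ · cos²(79°) = 0.0182 I₀.
I₃ = I₂ cos²(133° − 79°) = 0.0182 I₀ · cos²(54°) = 0.006289 I₀.
So 9.06 W/m² = 0.006289 I₀, giving I₀ = 9.06/0.006289 = 1441 W/m².

I₀ ≈ 1440 W/m²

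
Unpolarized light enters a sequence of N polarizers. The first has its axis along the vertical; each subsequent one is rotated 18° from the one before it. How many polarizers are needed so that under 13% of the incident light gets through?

N = 15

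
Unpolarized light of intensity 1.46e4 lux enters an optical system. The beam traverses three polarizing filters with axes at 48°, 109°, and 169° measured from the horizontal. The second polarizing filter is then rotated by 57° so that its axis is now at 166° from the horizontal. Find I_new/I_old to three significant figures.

Before rotation:
Unpolarized light through the first polarizer → I₁ = ½ I₀, now polarized at 48°.
I₂ = I₁ cos²(109° − 48°) = 0.5 I₀ · cos²(61°) = 0.1175 I₀.
I₃ = I₂ cos²(169° − 109°) = 0.1175 I₀ · cos²(60°) = 0.02938 I₀.
After rotation:
Unpolarized light through the first polarizer → I₁ = ½ I₀, now polarized at 48°.
Angle between axes 1 and 2: 62°. I₂ = 0.5 I₀ · cos²(62°) = 0.1102 I₀.
I₃ = I₂ cos²(169° − 166°) = 0.1102 I₀ · cos²(3°) = 0.1099 I₀.
Ratio = 0.1099 / 0.02938 = 3.741.

I_new/I_old ≈ 3.74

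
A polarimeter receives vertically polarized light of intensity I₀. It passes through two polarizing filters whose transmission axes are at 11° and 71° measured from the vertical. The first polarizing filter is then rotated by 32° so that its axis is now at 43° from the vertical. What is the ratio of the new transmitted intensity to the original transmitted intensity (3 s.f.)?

I_new/I_old ≈ 1.73

Before rotation:
I₁ = I₀ cos²(11° − 0°) = I₀ cos²(11°) = 0.9636 I₀.
I₂ = I₁ cos²(71° − 11°) = 0.9636 I₀ · cos²(60°) = 0.2409 I₀.
After rotation:
I₁ = I₀ cos²(43° − 0°) = I₀ cos²(43°) = 0.5349 I₀.
I₂ = I₁ cos²(71° − 43°) = 0.5349 I₀ · cos²(28°) = 0.417 I₀.
Ratio = 0.417 / 0.2409 = 1.731.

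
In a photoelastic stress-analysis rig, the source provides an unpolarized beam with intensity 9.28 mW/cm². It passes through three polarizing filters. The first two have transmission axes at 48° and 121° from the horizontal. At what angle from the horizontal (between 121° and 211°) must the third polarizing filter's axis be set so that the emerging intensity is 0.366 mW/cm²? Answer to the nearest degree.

θ ≈ 137°

Unpolarized light through the first polarizer → I₁ = ½ I₀, now polarized at 48°.
I₂ = I₁ cos²(121° − 48°) = 0.5 I₀ · cos²(73°) = 0.04274 I₀.
Target fraction: 0.366 / 9.28 mW/cm² = 0.03944 of I₀.
Need I₃/I₀ = 0.03944, so cos²(θ − 121°) = 0.03944 / 0.04274 = 0.9228.
θ − 121° = arccos(√0.9228) = 16.1°, giving θ ≈ 121 + 16.1 = 137.1°.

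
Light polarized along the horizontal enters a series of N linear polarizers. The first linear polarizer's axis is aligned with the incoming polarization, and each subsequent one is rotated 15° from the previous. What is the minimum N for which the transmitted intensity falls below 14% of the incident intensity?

N = 30

First polarizer is aligned with the polarization: full transmission.
Each further stage multiplies by cos²(15°) = 0.933.
After N polarizers: T = 0.933^(N−1). Require T < 0.14 ⇒ N−1 > ln(0.14)/ln(0.933) = 28.36, so N−1 ≥ 29 and N = 30.
Check: N=30 gives T = 0.1339 < 0.14; N=29 gives T = 0.1435.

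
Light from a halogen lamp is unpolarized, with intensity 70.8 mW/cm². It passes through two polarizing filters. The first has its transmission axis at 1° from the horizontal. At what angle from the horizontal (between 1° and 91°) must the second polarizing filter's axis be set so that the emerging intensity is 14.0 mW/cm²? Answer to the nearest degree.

Unpolarized light through the first polarizer → I₁ = ½ I₀, now polarized at 1°.
Target fraction: 14.0 / 70.8 mW/cm² = 0.1977 of I₀.
Need I₂/I₀ = 0.1977, so cos²(θ − 1°) = 0.1977 / 0.5 = 0.3955.
θ − 1° = arccos(√0.3955) = 51.0°, giving θ ≈ 1 + 51.0 = 52.0°.

θ ≈ 52°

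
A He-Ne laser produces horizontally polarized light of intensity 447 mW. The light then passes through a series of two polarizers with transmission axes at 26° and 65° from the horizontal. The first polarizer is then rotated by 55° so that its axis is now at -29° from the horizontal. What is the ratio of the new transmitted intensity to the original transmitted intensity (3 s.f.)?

I_new/I_old ≈ 0.00763

Before rotation:
I₁ = I₀ cos²(26° − 0°) = I₀ cos²(26°) = 0.8078 I₀.
I₂ = I₁ cos²(65° − 26°) = 0.8078 I₀ · cos²(39°) = 0.4879 I₀.
After rotation:
I₁ = I₀ cos²(-29° − 0°) = I₀ cos²(29°) = 0.765 I₀.
Angle between axes 1 and 2: 86°. I₂ = 0.765 I₀ · cos²(86°) = 0.003722 I₀.
Ratio = 0.003722 / 0.4879 = 0.007629.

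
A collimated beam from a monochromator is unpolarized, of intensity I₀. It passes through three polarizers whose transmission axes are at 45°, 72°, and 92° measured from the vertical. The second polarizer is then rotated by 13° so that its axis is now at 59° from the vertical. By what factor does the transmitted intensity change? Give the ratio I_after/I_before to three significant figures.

I_new/I_old ≈ 0.945

Before rotation:
Unpolarized light through the first polarizer → I₁ = ½ I₀, now polarized at 45°.
I₂ = I₁ cos²(72° − 45°) = 0.5 I₀ · cos²(27°) = 0.3969 I₀.
I₃ = I₂ cos²(92° − 72°) = 0.3969 I₀ · cos²(20°) = 0.3505 I₀.
After rotation:
Unpolarized light through the first polarizer → I₁ = ½ I₀, now polarized at 45°.
I₂ = I₁ cos²(59° − 45°) = 0.5 I₀ · cos²(14°) = 0.4707 I₀.
I₃ = I₂ cos²(92° − 59°) = 0.4707 I₀ · cos²(33°) = 0.3311 I₀.
Ratio = 0.3311 / 0.3505 = 0.9446.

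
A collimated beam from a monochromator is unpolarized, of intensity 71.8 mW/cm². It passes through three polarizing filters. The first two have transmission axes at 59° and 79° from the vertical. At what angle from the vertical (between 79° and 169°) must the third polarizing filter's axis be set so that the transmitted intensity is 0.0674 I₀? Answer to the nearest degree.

θ ≈ 146°

Unpolarized light through the first polarizer → I₁ = ½ I₀, now polarized at 59°.
I₂ = I₁ cos²(79° − 59°) = 0.5 I₀ · cos²(20°) = 0.4415 I₀.
Need I₃/I₀ = 0.0674, so cos²(θ − 79°) = 0.0674 / 0.4415 = 0.1527.
θ − 79° = arccos(√0.1527) = 67.0°, giving θ ≈ 79 + 67.0 = 146.0°.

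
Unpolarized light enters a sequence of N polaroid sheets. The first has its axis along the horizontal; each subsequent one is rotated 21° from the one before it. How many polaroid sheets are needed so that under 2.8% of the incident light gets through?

First polarizer halves the unpolarized light: factor 1/2.
Each further stage multiplies by cos²(21°) = 0.8716.
After N polarizers: T = 0.5·0.8716^(N−1). Require T < 0.028 ⇒ N−1 > ln(0.028/0.5)/ln(0.8716) = 20.97, so N−1 ≥ 21 and N = 22.
Check: N=22 gives T = 0.02788 < 0.028; N=21 gives T = 0.03199.

N = 22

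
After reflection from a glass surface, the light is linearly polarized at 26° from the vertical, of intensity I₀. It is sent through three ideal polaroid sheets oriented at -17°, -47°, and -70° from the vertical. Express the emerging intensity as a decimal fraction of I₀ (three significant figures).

≈ 0.340 I₀

By Malus's law, I₁ = I₀ cos²(-17° − 26°) = I₀ cos²(43°) = 0.5349 I₀.
I₂ = I₁ cos²(-47° + 17°) = 0.5349 I₀ · cos²(30°) = 0.4012 I₀.
I₃ = I₂ cos²(-70° + 47°) = 0.4012 I₀ · cos²(23°) = 0.3399 I₀.
Transmitted fraction = 0.3399.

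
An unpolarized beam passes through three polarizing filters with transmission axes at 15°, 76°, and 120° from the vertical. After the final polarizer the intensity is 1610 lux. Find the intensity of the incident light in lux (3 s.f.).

Unpolarized light through the first polarizer → I₁ = ½ I₀, now polarized at 15°.
I₂ = I₁ cos²(76° − 15°) = 0.5 I₀ · cos²(61°) = 0.1175 I₀.
I₃ = I₂ cos²(120° − 76°) = 0.1175 I₀ · cos²(44°) = 0.06081 I₀.
So 1610 lux = 0.06081 I₀, giving I₀ = 1610/0.06081 = 2.648e+04 lux.

I₀ ≈ 2.65e4 lux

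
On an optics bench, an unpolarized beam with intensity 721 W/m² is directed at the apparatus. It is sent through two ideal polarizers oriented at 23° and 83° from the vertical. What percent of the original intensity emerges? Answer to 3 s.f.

≈ 12.5%

Unpolarized light through the first polarizer → I₁ = 721 W/m²/2 = 360.5 W/m², polarized at 23°.
I₂ = I₁ · cos²(60°) = 360.5 · 0.25 = 90.13 W/m².
That is 12.5% of the incident intensity.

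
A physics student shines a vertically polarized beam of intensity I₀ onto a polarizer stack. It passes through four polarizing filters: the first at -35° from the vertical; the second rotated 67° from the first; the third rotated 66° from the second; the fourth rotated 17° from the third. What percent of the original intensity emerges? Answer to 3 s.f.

By Malus's law, I₁ = I₀ cos²(-35° − 0°) = I₀ cos²(35°) = 0.671 I₀.
I₂ = I₁ cos²(67°) = 0.671 · 0.1527 I₀ = 0.1024 I₀.
I₃ = I₂ cos²(66°) = 0.1024 · 0.1654 I₀ = 0.01695 I₀.
I₄ = I₃ cos²(17°) = 0.01695 · 0.9145 I₀ = 0.0155 I₀.
That is 1.55% of the incident intensity.

≈ 1.55%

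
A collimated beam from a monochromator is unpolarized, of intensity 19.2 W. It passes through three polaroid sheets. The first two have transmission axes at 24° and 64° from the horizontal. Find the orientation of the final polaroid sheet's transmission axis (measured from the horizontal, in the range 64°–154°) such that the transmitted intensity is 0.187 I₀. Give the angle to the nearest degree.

Unpolarized light through the first polarizer → I₁ = ½ I₀, now polarized at 24°.
I₂ = I₁ cos²(64° − 24°) = 0.5 I₀ · cos²(40°) = 0.2934 I₀.
Need I₃/I₀ = 0.187, so cos²(θ − 64°) = 0.187 / 0.2934 = 0.6373.
θ − 64° = arccos(√0.6373) = 37.0°, giving θ ≈ 64 + 37.0 = 101.0°.

θ ≈ 101°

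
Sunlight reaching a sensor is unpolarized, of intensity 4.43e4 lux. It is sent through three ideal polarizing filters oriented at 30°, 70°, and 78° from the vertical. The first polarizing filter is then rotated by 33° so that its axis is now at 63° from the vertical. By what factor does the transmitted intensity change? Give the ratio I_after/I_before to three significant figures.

I_new/I_old ≈ 1.68

Before rotation:
Unpolarized light through the first polarizer → I₁ = ½ I₀, now polarized at 30°.
I₂ = I₁ cos²(70° − 30°) = 0.5 I₀ · cos²(40°) = 0.2934 I₀.
I₃ = I₂ cos²(78° − 70°) = 0.2934 I₀ · cos²(8°) = 0.2877 I₀.
After rotation:
Unpolarized light through the first polarizer → I₁ = ½ I₀, now polarized at 63°.
I₂ = I₁ cos²(70° − 63°) = 0.5 I₀ · cos²(7°) = 0.4926 I₀.
I₃ = I₂ cos²(78° − 70°) = 0.4926 I₀ · cos²(8°) = 0.483 I₀.
Ratio = 0.483 / 0.2877 = 1.679.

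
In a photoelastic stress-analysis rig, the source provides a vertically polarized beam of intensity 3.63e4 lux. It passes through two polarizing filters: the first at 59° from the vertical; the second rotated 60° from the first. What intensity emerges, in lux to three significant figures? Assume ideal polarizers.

I ≈ 2410 lux

By Malus's law, I₁ = 3.63e4 lux · cos²(59°) = 9629 lux.
I₂ = I₁ · cos²(60°) = 9629 · 0.25 = 2407 lux.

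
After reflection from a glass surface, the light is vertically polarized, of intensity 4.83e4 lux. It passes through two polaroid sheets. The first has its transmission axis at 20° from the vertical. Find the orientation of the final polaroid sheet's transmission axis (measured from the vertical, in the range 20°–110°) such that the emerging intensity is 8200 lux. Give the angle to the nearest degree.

By Malus's law, I₁ = I₀ cos²(20° − 0°) = I₀ cos²(20°) = 0.883 I₀.
Target fraction: 8200 / 4.83e4 lux = 0.1698 of I₀.
Need I₂/I₀ = 0.1698, so cos²(θ − 20°) = 0.1698 / 0.883 = 0.1923.
θ − 20° = arccos(√0.1923) = 64.0°, giving θ ≈ 20 + 64.0 = 84.0°.

θ ≈ 84°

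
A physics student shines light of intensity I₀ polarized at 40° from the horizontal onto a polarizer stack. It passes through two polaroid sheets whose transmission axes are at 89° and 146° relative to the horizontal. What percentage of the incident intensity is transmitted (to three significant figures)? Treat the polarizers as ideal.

≈ 12.8%

I₁ = I₀ cos²(89° − 40°) = I₀ cos²(49°) = 0.4304 I₀.
I₂ = I₁ cos²(146° − 89°) = 0.4304 I₀ · cos²(57°) = 0.1277 I₀.
That is 12.77% of the incident intensity.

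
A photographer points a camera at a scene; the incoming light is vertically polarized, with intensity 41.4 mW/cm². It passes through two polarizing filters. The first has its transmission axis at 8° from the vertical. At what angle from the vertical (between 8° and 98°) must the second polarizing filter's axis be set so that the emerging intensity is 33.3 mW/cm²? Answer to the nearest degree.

θ ≈ 33°

By Malus's law, I₁ = I₀ cos²(8° − 0°) = I₀ cos²(8°) = 0.9806 I₀.
Target fraction: 33.3 / 41.4 mW/cm² = 0.8043 of I₀.
Need I₂/I₀ = 0.8043, so cos²(θ − 8°) = 0.8043 / 0.9806 = 0.8202.
θ − 8° = arccos(√0.8202) = 25.1°, giving θ ≈ 8 + 25.1 = 33.1°.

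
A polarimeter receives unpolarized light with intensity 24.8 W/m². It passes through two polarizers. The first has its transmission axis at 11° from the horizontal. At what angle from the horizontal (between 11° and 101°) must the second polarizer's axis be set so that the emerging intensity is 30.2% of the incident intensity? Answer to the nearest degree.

Unpolarized light through the first polarizer → I₁ = ½ I₀, now polarized at 11°.
Need I₂/I₀ = 0.302, so cos²(θ − 11°) = 0.302 / 0.5 = 0.604.
θ − 11° = arccos(√0.604) = 39.0°, giving θ ≈ 11 + 39.0 = 50.0°.

θ ≈ 50°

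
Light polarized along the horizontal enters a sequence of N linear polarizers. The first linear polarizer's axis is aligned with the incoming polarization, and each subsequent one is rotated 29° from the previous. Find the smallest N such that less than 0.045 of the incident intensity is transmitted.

N = 13

First polarizer is aligned with the polarization: full transmission.
Each further stage multiplies by cos²(29°) = 0.765.
After N polarizers: T = 0.765^(N−1). Require T < 0.045 ⇒ N−1 > ln(0.045)/ln(0.765) = 11.57, so N−1 ≥ 12 and N = 13.
Check: N=13 gives T = 0.04015 < 0.045; N=12 gives T = 0.05248.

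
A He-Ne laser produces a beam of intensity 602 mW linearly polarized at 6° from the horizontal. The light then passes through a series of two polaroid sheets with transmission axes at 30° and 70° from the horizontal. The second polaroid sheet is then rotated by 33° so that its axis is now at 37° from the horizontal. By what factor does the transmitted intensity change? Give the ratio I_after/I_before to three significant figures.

I_new/I_old ≈ 1.68

Before rotation:
I₁ = I₀ cos²(30° − 6°) = I₀ cos²(24°) = 0.8346 I₀.
I₂ = I₁ cos²(70° − 30°) = 0.8346 I₀ · cos²(40°) = 0.4897 I₀.
After rotation:
I₁ = I₀ cos²(30° − 6°) = I₀ cos²(24°) = 0.8346 I₀.
I₂ = I₁ cos²(37° − 30°) = 0.8346 I₀ · cos²(7°) = 0.8222 I₀.
Ratio = 0.8222 / 0.4897 = 1.679.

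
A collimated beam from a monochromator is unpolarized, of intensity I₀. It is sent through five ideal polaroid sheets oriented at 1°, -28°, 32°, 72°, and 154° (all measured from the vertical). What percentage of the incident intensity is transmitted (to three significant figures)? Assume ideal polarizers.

≈ 0.109%

Unpolarized light through the first polarizer → I₁ = ½ I₀, now polarized at 1°.
I₂ = I₁ cos²(-28° − 1°) = 0.5 I₀ · cos²(29°) = 0.3825 I₀.
I₃ = I₂ cos²(32° + 28°) = 0.3825 I₀ · cos²(60°) = 0.09562 I₀.
I₄ = I₃ cos²(72° − 32°) = 0.09562 I₀ · cos²(40°) = 0.05611 I₀.
I₅ = I₄ cos²(154° − 72°) = 0.05611 I₀ · cos²(82°) = 0.001087 I₀.
That is 0.1087% of the incident intensity.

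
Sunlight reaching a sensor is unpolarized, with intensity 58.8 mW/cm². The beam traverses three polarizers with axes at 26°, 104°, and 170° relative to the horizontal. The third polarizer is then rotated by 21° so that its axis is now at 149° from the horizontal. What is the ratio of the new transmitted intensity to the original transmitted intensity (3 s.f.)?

I_new/I_old ≈ 3.02

Before rotation:
Unpolarized light through the first polarizer → I₁ = ½ I₀, now polarized at 26°.
I₂ = I₁ cos²(104° − 26°) = 0.5 I₀ · cos²(78°) = 0.02161 I₀.
I₃ = I₂ cos²(170° − 104°) = 0.02161 I₀ · cos²(66°) = 0.003576 I₀.
After rotation:
Unpolarized light through the first polarizer → I₁ = ½ I₀, now polarized at 26°.
I₂ = I₁ cos²(104° − 26°) = 0.5 I₀ · cos²(78°) = 0.02161 I₀.
I₃ = I₂ cos²(149° − 104°) = 0.02161 I₀ · cos²(45°) = 0.01081 I₀.
Ratio = 0.01081 / 0.003576 = 3.022.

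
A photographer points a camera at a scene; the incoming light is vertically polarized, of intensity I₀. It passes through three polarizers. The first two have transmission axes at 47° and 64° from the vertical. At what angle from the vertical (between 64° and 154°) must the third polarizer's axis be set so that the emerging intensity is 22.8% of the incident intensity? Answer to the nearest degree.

By Malus's law, I₁ = I₀ cos²(47° − 0°) = I₀ cos²(47°) = 0.4651 I₀.
I₂ = I₁ cos²(64° − 47°) = 0.4651 I₀ · cos²(17°) = 0.4254 I₀.
Need I₃/I₀ = 0.228, so cos²(θ − 64°) = 0.228 / 0.4254 = 0.536.
θ − 64° = arccos(√0.536) = 42.9°, giving θ ≈ 64 + 42.9 = 106.9°.

θ ≈ 107°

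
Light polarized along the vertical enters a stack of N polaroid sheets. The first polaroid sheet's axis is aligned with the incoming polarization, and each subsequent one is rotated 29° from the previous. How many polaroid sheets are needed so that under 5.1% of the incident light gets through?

First polarizer is aligned with the polarization: full transmission.
Each further stage multiplies by cos²(29°) = 0.765.
After N polarizers: T = 0.765^(N−1). Require T < 0.051 ⇒ N−1 > ln(0.051)/ln(0.765) = 11.11, so N−1 ≥ 12 and N = 13.
Check: N=13 gives T = 0.04015 < 0.051; N=12 gives T = 0.05248.

N = 13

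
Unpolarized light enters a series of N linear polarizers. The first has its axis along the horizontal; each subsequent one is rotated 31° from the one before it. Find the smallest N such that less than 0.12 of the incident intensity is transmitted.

N = 6

First polarizer halves the unpolarized light: factor 1/2.
Each further stage multiplies by cos²(31°) = 0.7347.
After N polarizers: T = 0.5·0.7347^(N−1). Require T < 0.12 ⇒ N−1 > ln(0.12/0.5)/ln(0.7347) = 4.63, so N−1 ≥ 5 and N = 6.
Check: N=6 gives T = 0.1071 < 0.12; N=5 gives T = 0.1457.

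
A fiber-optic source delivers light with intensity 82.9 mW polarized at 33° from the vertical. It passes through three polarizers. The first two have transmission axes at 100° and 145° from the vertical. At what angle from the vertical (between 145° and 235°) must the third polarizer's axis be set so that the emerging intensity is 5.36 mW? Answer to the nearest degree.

θ ≈ 168°

I₁ = I₀ cos²(100° − 33°) = I₀ cos²(67°) = 0.1527 I₀.
I₂ = I₁ cos²(145° − 100°) = 0.1527 I₀ · cos²(45°) = 0.07634 I₀.
Target fraction: 5.36 / 82.9 mW = 0.06466 of I₀.
Need I₃/I₀ = 0.06466, so cos²(θ − 145°) = 0.06466 / 0.07634 = 0.847.
θ − 145° = arccos(√0.847) = 23.0°, giving θ ≈ 145 + 23.0 = 168.0°.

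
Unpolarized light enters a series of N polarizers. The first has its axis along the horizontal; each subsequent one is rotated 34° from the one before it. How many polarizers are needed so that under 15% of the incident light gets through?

N = 5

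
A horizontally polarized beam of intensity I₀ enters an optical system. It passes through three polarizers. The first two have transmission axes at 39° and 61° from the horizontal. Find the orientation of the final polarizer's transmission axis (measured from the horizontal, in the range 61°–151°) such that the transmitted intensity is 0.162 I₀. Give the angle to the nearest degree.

θ ≈ 117°

By Malus's law, I₁ = I₀ cos²(39° − 0°) = I₀ cos²(39°) = 0.604 I₀.
I₂ = I₁ cos²(61° − 39°) = 0.604 I₀ · cos²(22°) = 0.5192 I₀.
Need I₃/I₀ = 0.162, so cos²(θ − 61°) = 0.162 / 0.5192 = 0.312.
θ − 61° = arccos(√0.312) = 56.0°, giving θ ≈ 61 + 56.0 = 117.0°.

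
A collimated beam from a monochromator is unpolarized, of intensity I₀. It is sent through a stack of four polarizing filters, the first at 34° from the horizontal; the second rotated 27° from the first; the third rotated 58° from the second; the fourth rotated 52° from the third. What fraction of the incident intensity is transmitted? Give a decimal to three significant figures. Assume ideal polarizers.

≈ 0.0423 I₀

Unpolarized light through the first polarizer → I₁ = ½ I₀, now polarized at 34°.
I₂ = I₁ cos²(27°) = 0.5 · 0.7939 I₀ = 0.3969 I₀.
I₃ = I₂ cos²(58°) = 0.3969 · 0.2808 I₀ = 0.1115 I₀.
I₄ = I₃ cos²(52°) = 0.1115 · 0.379 I₀ = 0.04225 I₀.
Transmitted fraction = 0.04225.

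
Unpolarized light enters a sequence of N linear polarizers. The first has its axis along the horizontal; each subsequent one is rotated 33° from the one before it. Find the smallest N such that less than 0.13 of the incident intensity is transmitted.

N = 5

First polarizer halves the unpolarized light: factor 1/2.
Each further stage multiplies by cos²(33°) = 0.7034.
After N polarizers: T = 0.5·0.7034^(N−1). Require T < 0.13 ⇒ N−1 > ln(0.13/0.5)/ln(0.7034) = 3.83, so N−1 ≥ 4 and N = 5.
Check: N=5 gives T = 0.1224 < 0.13; N=4 gives T = 0.174.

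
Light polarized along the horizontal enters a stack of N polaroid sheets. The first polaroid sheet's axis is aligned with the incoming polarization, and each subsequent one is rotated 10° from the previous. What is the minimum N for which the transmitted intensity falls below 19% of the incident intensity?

N = 56

First polarizer is aligned with the polarization: full transmission.
Each further stage multiplies by cos²(10°) = 0.9698.
After N polarizers: T = 0.9698^(N−1). Require T < 0.19 ⇒ N−1 > ln(0.19)/ln(0.9698) = 54.24, so N−1 ≥ 55 and N = 56.
Check: N=56 gives T = 0.1856 < 0.19; N=55 gives T = 0.1914.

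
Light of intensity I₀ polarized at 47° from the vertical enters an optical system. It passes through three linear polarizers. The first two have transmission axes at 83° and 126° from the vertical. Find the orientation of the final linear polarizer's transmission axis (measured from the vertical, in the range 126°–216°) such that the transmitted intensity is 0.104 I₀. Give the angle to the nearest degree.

I₁ = I₀ cos²(83° − 47°) = I₀ cos²(36°) = 0.6545 I₀.
I₂ = I₁ cos²(126° − 83°) = 0.6545 I₀ · cos²(43°) = 0.3501 I₀.
Need I₃/I₀ = 0.104, so cos²(θ − 126°) = 0.104 / 0.3501 = 0.2971.
θ − 126° = arccos(√0.2971) = 57.0°, giving θ ≈ 126 + 57.0 = 183.0°.

θ ≈ 183°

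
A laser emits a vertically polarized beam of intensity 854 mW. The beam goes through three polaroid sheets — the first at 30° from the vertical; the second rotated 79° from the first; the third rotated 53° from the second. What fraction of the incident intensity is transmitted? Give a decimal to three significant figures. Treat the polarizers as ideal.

I/I₀ ≈ 0.00989

I₁ = 854 mW · cos²(30°) = 640.5 mW.
I₂ = I₁ · cos²(79°) = 640.5 · 0.03641 = 23.32 mW.
I₃ = I₂ · cos²(53°) = 23.32 · 0.3622 = 8.446 mW.
Transmitted fraction = 0.00989.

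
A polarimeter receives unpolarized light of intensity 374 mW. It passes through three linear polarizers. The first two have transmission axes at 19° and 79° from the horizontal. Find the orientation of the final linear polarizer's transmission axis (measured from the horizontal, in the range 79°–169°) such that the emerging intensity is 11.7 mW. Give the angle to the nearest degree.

Unpolarized light through the first polarizer → I₁ = ½ I₀, now polarized at 19°.
I₂ = I₁ cos²(79° − 19°) = 0.5 I₀ · cos²(60°) = 0.125 I₀.
Target fraction: 11.7 / 374 mW = 0.03128 of I₀.
Need I₃/I₀ = 0.03128, so cos²(θ − 79°) = 0.03128 / 0.125 = 0.2503.
θ − 79° = arccos(√0.2503) = 60.0°, giving θ ≈ 79 + 60.0 = 139.0°.

θ ≈ 139°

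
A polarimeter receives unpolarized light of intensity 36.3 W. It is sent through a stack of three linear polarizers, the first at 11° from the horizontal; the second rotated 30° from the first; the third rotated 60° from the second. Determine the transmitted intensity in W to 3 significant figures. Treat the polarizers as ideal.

I ≈ 3.40 W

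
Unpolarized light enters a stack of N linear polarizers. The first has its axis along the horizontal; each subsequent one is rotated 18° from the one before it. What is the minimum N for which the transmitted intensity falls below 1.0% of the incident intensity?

First polarizer halves the unpolarized light: factor 1/2.
Each further stage multiplies by cos²(18°) = 0.9045.
After N polarizers: T = 0.5·0.9045^(N−1). Require T < 0.010 ⇒ N−1 > ln(0.010/0.5)/ln(0.9045) = 38.98, so N−1 ≥ 39 and N = 40.
Check: N=40 gives T = 0.009978 < 0.010; N=39 gives T = 0.01103.

N = 40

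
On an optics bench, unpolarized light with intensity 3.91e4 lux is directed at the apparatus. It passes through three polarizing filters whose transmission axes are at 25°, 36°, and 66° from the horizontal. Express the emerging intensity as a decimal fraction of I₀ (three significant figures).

Unpolarized light through the first polarizer → I₁ = 3.91e4 lux/2 = 1.955e+04 lux, polarized at 25°.
I₂ = I₁ · cos²(11°) = 1.955e+04 · 0.9636 = 1.884e+04 lux.
I₃ = I₂ · cos²(30°) = 1.884e+04 · 0.75 = 1.413e+04 lux.
Transmitted fraction = 0.3613.

I/I₀ ≈ 0.361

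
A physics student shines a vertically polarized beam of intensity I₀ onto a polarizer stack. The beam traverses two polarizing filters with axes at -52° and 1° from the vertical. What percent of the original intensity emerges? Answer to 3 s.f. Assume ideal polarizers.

I₁ = I₀ cos²(-52° − 0°) = I₀ cos²(52°) = 0.379 I₀.
I₂ = I₁ cos²(1° + 52°) = 0.379 I₀ · cos²(53°) = 0.1373 I₀.
That is 13.73% of the incident intensity.

≈ 13.7%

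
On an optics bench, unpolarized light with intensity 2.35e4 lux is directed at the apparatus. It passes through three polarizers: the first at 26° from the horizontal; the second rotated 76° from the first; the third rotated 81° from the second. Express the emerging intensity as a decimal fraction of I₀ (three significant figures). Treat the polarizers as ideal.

I/I₀ ≈ 0.000716

Unpolarized light through the first polarizer → I₁ = 2.35e4 lux/2 = 1.175e+04 lux, polarized at 26°.
I₂ = I₁ · cos²(76°) = 1.175e+04 · 0.05853 = 687.7 lux.
I₃ = I₂ · cos²(81°) = 687.7 · 0.02447 = 16.83 lux.
Transmitted fraction = 0.0007161.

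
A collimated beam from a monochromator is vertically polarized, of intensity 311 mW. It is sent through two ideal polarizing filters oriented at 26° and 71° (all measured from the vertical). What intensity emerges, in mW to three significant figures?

I ≈ 126 mW

I₁ = 311 mW · cos²(26°) = 251.2 mW.
I₂ = I₁ · cos²(45°) = 251.2 · 0.5 = 125.6 mW.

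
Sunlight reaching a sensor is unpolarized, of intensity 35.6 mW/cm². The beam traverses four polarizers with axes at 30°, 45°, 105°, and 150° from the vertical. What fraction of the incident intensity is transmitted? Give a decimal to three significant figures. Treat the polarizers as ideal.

I/I₀ ≈ 0.0583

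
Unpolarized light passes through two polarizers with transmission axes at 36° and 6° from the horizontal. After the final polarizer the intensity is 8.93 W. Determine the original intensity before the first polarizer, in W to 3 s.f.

I₀ ≈ 23.8 W

Unpolarized light through the first polarizer → I₁ = ½ I₀, now polarized at 36°.
I₂ = I₁ cos²(6° − 36°) = 0.5 I₀ · cos²(30°) = 0.375 I₀.
So 8.93 W = 0.375 I₀, giving I₀ = 8.93/0.375 = 23.81 W.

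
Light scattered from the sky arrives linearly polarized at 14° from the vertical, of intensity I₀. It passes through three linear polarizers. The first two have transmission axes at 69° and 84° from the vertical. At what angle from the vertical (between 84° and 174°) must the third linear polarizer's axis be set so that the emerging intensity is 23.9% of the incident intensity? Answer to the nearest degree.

θ ≈ 112°

By Malus's law, I₁ = I₀ cos²(69° − 14°) = I₀ cos²(55°) = 0.329 I₀.
I₂ = I₁ cos²(84° − 69°) = 0.329 I₀ · cos²(15°) = 0.307 I₀.
Need I₃/I₀ = 0.239, so cos²(θ − 84°) = 0.239 / 0.307 = 0.7786.
θ − 84° = arccos(√0.7786) = 28.1°, giving θ ≈ 84 + 28.1 = 112.1°.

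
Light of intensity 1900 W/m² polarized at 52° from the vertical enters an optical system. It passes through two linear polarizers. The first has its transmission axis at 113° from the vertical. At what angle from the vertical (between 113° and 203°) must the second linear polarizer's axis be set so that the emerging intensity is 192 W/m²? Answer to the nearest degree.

θ ≈ 162°

I₁ = I₀ cos²(113° − 52°) = I₀ cos²(61°) = 0.235 I₀.
Target fraction: 192 / 1900 W/m² = 0.1011 of I₀.
Need I₂/I₀ = 0.1011, so cos²(θ − 113°) = 0.1011 / 0.235 = 0.4299.
θ − 113° = arccos(√0.4299) = 49.0°, giving θ ≈ 113 + 49.0 = 162.0°.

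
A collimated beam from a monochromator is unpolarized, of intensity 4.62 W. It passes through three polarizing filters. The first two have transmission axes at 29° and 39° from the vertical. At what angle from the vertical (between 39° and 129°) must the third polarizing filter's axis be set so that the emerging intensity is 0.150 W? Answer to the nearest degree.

Unpolarized light through the first polarizer → I₁ = ½ I₀, now polarized at 29°.
I₂ = I₁ cos²(39° − 29°) = 0.5 I₀ · cos²(10°) = 0.4849 I₀.
Target fraction: 0.150 / 4.62 W = 0.03247 of I₀.
Need I₃/I₀ = 0.03247, so cos²(θ − 39°) = 0.03247 / 0.4849 = 0.06695.
θ − 39° = arccos(√0.06695) = 75.0°, giving θ ≈ 39 + 75.0 = 114.0°.

θ ≈ 114°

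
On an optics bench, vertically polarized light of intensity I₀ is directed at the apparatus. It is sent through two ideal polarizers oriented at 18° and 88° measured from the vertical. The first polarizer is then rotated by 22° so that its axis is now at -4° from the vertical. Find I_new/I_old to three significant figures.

Before rotation:
I₁ = I₀ cos²(18° − 0°) = I₀ cos²(18°) = 0.9045 I₀.
I₂ = I₁ cos²(88° − 18°) = 0.9045 I₀ · cos²(70°) = 0.1058 I₀.
After rotation:
I₁ = I₀ cos²(-4° − 0°) = I₀ cos²(4°) = 0.9951 I₀.
Angle between axes 1 and 2: 88°. I₂ = 0.9951 I₀ · cos²(88°) = 0.001212 I₀.
Ratio = 0.001212 / 0.1058 = 0.01146.

I_new/I_old ≈ 0.0115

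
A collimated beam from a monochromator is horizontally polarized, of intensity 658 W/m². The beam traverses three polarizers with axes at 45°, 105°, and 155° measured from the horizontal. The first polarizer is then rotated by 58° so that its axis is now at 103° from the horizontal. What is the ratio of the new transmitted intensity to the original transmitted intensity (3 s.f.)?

Before rotation:
I₁ = I₀ cos²(45° − 0°) = I₀ cos²(45°) = 0.5 I₀.
I₂ = I₁ cos²(105° − 45°) = 0.5 I₀ · cos²(60°) = 0.125 I₀.
I₃ = I₂ cos²(155° − 105°) = 0.125 I₀ · cos²(50°) = 0.05165 I₀.
After rotation:
I₁ = I₀ cos²(103° − 0°) = I₀ cos²(77°) = 0.0506 I₀.
I₂ = I₁ cos²(105° − 103°) = 0.0506 I₀ · cos²(2°) = 0.05054 I₀.
I₃ = I₂ cos²(155° − 105°) = 0.05054 I₀ · cos²(50°) = 0.02088 I₀.
Ratio = 0.02088 / 0.05165 = 0.4043.

I_new/I_old ≈ 0.404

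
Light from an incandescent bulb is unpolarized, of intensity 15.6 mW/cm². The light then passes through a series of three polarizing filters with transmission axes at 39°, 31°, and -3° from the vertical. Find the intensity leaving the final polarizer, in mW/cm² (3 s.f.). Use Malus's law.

I ≈ 5.26 mW/cm²

Unpolarized light through the first polarizer → I₁ = 15.6 mW/cm²/2 = 7.8 mW/cm², polarized at 39°.
I₂ = I₁ · cos²(8°) = 7.8 · 0.9806 = 7.649 mW/cm².
I₃ = I₂ · cos²(34°) = 7.649 · 0.6873 = 5.257 mW/cm².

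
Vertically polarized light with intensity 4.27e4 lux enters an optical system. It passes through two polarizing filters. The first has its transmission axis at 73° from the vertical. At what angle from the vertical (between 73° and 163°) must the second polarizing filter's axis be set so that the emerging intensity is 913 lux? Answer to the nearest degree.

I₁ = I₀ cos²(73° − 0°) = I₀ cos²(73°) = 0.08548 I₀.
Target fraction: 913 / 4.27e4 lux = 0.02138 of I₀.
Need I₂/I₀ = 0.02138, so cos²(θ − 73°) = 0.02138 / 0.08548 = 0.2501.
θ − 73° = arccos(√0.2501) = 60.0°, giving θ ≈ 73 + 60.0 = 133.0°.

θ ≈ 133°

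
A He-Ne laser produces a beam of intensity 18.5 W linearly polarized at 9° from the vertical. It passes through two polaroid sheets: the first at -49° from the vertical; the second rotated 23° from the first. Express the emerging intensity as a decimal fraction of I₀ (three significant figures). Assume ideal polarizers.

I₁ = 18.5 W · cos²(58°) = 5.195 W.
I₂ = I₁ · cos²(23°) = 5.195 · 0.8473 = 4.402 W.
Transmitted fraction = 0.2379.

I/I₀ ≈ 0.238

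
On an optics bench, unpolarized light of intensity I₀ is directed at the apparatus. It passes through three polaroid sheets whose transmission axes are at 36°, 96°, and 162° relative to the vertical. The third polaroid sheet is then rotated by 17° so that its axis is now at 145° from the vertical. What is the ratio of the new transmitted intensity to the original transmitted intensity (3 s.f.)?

I_new/I_old ≈ 2.60

Before rotation:
Unpolarized light through the first polarizer → I₁ = ½ I₀, now polarized at 36°.
I₂ = I₁ cos²(96° − 36°) = 0.5 I₀ · cos²(60°) = 0.125 I₀.
I₃ = I₂ cos²(162° − 96°) = 0.125 I₀ · cos²(66°) = 0.02068 I₀.
After rotation:
Unpolarized light through the first polarizer → I₁ = ½ I₀, now polarized at 36°.
I₂ = I₁ cos²(96° − 36°) = 0.5 I₀ · cos²(60°) = 0.125 I₀.
I₃ = I₂ cos²(145° − 96°) = 0.125 I₀ · cos²(49°) = 0.0538 I₀.
Ratio = 0.0538 / 0.02068 = 2.602.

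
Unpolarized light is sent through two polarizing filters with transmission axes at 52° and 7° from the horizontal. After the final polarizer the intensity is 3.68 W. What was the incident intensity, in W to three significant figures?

Unpolarized light through the first polarizer → I₁ = ½ I₀, now polarized at 52°.
I₂ = I₁ cos²(7° − 52°) = 0.5 I₀ · cos²(45°) = 0.25 I₀.
So 3.68 W = 0.25 I₀, giving I₀ = 3.68/0.25 = 14.72 W.

I₀ ≈ 14.7 W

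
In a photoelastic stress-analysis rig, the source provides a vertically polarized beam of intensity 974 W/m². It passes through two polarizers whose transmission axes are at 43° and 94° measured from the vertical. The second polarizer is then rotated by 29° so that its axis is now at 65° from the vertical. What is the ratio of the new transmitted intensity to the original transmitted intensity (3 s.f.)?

Before rotation:
I₁ = I₀ cos²(43° − 0°) = I₀ cos²(43°) = 0.5349 I₀.
I₂ = I₁ cos²(94° − 43°) = 0.5349 I₀ · cos²(51°) = 0.2118 I₀.
After rotation:
I₁ = I₀ cos²(43° − 0°) = I₀ cos²(43°) = 0.5349 I₀.
I₂ = I₁ cos²(65° − 43°) = 0.5349 I₀ · cos²(22°) = 0.4598 I₀.
Ratio = 0.4598 / 0.2118 = 2.171.

I_new/I_old ≈ 2.17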